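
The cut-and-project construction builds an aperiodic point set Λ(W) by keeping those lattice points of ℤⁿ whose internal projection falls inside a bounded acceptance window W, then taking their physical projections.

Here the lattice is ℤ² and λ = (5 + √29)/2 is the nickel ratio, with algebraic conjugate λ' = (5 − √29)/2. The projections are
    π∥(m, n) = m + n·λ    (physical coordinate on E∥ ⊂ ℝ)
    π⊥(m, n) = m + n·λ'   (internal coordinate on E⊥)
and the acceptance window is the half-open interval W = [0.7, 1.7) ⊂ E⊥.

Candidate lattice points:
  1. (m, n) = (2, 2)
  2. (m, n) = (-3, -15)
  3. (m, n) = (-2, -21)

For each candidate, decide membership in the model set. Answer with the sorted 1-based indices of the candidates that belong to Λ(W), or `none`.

1

Compute λ' = (5−√29)/2 = -0.19258, so π⊥(m,n) = m -0.19258·n.
#1 (2,2): internal coord 2 + (2)·λ' = +1.61484; +1.61484 ∈ [0.7, 1.7) → IN Λ
#2 (-3,-15): internal coord -3 + (-15)·λ' = -0.11126; -0.11126 ∉ [0.7, 1.7) → out
#3 (-2,-21): internal coord -2 + (-21)·λ' = +2.04423; +2.04423 ∉ [0.7, 1.7) → out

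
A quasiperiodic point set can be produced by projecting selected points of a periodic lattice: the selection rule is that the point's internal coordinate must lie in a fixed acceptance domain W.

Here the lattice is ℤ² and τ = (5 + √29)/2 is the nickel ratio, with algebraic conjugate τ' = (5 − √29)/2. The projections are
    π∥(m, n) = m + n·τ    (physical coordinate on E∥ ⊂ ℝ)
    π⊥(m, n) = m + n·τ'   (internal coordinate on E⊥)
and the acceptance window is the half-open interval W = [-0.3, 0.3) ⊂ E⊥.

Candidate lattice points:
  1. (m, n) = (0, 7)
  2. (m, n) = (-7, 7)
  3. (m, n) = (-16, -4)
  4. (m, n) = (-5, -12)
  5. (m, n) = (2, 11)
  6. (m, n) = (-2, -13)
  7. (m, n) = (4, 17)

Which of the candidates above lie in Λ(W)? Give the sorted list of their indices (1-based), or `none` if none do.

5

Numerically τ ≈ 5.19258 and τ' = −1/τ ≈ -0.19258.
[1] lift (0,7): star map gives -1.34808; window check -0.3 ≤ -1.34808 < 0.3 is false → out
[2] lift (-7,7): star map gives -8.34808; window check -0.3 ≤ -8.34808 < 0.3 is false → out
[3] lift (-16,-4): star map gives -15.22967; window check -0.3 ≤ -15.22967 < 0.3 is false → out
[4] lift (-5,-12): star map gives -2.68901; window check -0.3 ≤ -2.68901 < 0.3 is false → out
[5] lift (2,11): star map gives -0.11841; window check -0.3 ≤ -0.11841 < 0.3 is true → IN Λ
[6] lift (-2,-13): star map gives 0.50357; window check -0.3 ≤ 0.50357 < 0.3 is false → out
[7] lift (4,17): star map gives 0.72610; window check -0.3 ≤ 0.72610 < 0.3 is false → out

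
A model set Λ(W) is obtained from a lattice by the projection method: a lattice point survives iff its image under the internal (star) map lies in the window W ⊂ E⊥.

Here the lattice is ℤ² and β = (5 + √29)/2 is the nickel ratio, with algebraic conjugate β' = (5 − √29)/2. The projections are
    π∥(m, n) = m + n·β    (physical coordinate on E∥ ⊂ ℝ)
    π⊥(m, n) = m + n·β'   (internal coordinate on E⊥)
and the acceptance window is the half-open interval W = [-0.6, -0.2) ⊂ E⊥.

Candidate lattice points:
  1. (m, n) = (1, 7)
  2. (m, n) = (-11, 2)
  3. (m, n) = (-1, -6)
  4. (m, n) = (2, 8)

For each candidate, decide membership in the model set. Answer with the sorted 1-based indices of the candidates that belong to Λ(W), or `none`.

Compute β' = (5−√29)/2 = -0.192582, so π⊥(m,n) = m -0.192582·n.
#1 (1,7): internal coord 1 + (7)·β' = -0.348077; -0.348077 ∈ [-0.6, -0.2) → IN Λ
#2 (-11,2): internal coord -11 + (2)·β' = -11.385165; -11.385165 ∉ [-0.6, -0.2) → out
#3 (-1,-6): internal coord -1 + (-6)·β' = +0.155494; +0.155494 ∉ [-0.6, -0.2) → out
#4 (2,8): internal coord 2 + (8)·β' = +0.459341; +0.459341 ∉ [-0.6, -0.2) → out

1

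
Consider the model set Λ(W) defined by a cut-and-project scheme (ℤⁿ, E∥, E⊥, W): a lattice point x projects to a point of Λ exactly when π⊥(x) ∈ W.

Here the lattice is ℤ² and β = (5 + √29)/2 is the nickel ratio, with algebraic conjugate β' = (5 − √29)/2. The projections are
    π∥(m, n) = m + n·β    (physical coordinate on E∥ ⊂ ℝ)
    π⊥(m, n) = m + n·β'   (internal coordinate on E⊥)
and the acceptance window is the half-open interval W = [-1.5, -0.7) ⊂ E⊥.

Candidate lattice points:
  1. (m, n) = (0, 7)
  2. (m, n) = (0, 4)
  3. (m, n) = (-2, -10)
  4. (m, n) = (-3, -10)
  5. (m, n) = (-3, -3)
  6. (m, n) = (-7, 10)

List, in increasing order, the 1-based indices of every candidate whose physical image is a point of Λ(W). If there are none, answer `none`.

1, 2, 4

β' = (5−√29)/2 ≈ -0.1926.
candidate 1: (m,n)=(0,7) → π∥ = 0+7·β ≈ 36.3481, π⊥ = 0+7·β' ≈ -1.3481 ∈ [-1.5, -0.7) ⇒ IN Λ
candidate 2: (m,n)=(0,4) → π∥ = 0+4·β ≈ 20.7703, π⊥ = 0+4·β' ≈ -0.7703 ∈ [-1.5, -0.7) ⇒ IN Λ
candidate 3: (m,n)=(-2,-10) → π∥ = -2-10·β ≈ -53.9258, π⊥ = -2-10·β' ≈ -0.0742 ∉ [-1.5, -0.7) ⇒ out
candidate 4: (m,n)=(-3,-10) → π∥ = -3-10·β ≈ -54.9258, π⊥ = -3-10·β' ≈ -1.0742 ∈ [-1.5, -0.7) ⇒ IN Λ
candidate 5: (m,n)=(-3,-3) → π∥ = -3-3·β ≈ -18.5777, π⊥ = -3-3·β' ≈ -2.4223 ∉ [-1.5, -0.7) ⇒ out
candidate 6: (m,n)=(-7,10) → π∥ = -7+10·β ≈ 44.9258, π⊥ = -7+10·β' ≈ -8.9258 ∉ [-1.5, -0.7) ⇒ out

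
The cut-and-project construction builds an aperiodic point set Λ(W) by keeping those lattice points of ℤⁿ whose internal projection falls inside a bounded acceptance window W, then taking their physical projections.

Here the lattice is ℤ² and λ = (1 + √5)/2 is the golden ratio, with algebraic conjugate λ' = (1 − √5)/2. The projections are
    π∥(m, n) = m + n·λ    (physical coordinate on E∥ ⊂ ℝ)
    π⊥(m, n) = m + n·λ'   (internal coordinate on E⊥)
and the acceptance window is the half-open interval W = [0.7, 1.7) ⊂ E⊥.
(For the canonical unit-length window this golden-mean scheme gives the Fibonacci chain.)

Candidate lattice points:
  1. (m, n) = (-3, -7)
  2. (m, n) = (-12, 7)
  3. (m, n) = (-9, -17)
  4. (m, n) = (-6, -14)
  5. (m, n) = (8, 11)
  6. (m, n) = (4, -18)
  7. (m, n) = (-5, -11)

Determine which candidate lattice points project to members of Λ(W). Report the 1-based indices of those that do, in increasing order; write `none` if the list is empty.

1, 3, 5

λ' = (1−√5)/2 ≈ -0.61803.
[1] lift (-3,-7): star map gives 1.32624; window check 0.7 ≤ 1.32624 < 1.7 is true → IN Λ
[2] lift (-12,7): star map gives -16.32624; window check 0.7 ≤ -16.32624 < 1.7 is false → out
[3] lift (-9,-17): star map gives 1.50658; window check 0.7 ≤ 1.50658 < 1.7 is true → IN Λ
[4] lift (-6,-14): star map gives 2.65248; window check 0.7 ≤ 2.65248 < 1.7 is false → out
[5] lift (8,11): star map gives 1.20163; window check 0.7 ≤ 1.20163 < 1.7 is true → IN Λ
[6] lift (4,-18): star map gives 15.12461; window check 0.7 ≤ 15.12461 < 1.7 is false → out
[7] lift (-5,-11): star map gives 1.79837; window check 0.7 ≤ 1.79837 < 1.7 is false → out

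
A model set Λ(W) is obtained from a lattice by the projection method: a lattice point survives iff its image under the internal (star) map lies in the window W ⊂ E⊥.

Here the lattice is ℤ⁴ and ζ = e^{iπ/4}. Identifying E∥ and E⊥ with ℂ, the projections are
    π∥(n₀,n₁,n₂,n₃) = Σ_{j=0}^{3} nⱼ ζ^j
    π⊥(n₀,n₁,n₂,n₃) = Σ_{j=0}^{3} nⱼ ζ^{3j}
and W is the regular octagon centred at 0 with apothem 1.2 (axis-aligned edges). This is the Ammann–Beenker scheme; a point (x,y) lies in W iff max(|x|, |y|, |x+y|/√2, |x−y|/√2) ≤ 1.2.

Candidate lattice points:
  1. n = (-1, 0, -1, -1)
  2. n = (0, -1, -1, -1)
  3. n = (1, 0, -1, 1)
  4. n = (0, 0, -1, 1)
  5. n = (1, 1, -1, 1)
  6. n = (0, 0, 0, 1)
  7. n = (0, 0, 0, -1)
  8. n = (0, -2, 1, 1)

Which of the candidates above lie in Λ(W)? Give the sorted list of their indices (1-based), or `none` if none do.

2, 6, 7

With ζ = e^{iπ/4} the internal vectors are ζ^0,ζ^3,ζ^6,ζ^9.
candidate 1: n = (-1, 0, -1, -1) → π⊥ ≈ (-1.70711, +0.29289); max(|x|,|y|,|x±y|/√2) = 1.70711 > 1.2 ⇒ ∉ W
candidate 2: n = (0, -1, -1, -1) → π⊥ ≈ (+0.00000, -0.41421); max(|x|,|y|,|x±y|/√2) = 0.41421 ≤ 1.2 ⇒ ∈ W
candidate 3: n = (1, 0, -1, 1) → π⊥ ≈ (+1.70711, +1.70711); max(|x|,|y|,|x±y|/√2) = 2.41421 > 1.2 ⇒ ∉ W
candidate 4: n = (0, 0, -1, 1) → π⊥ ≈ (+0.70711, +1.70711); max(|x|,|y|,|x±y|/√2) = 1.70711 > 1.2 ⇒ ∉ W
candidate 5: n = (1, 1, -1, 1) → π⊥ ≈ (+1.00000, +2.41421); max(|x|,|y|,|x±y|/√2) = 2.41421 > 1.2 ⇒ ∉ W
candidate 6: n = (0, 0, 0, 1) → π⊥ ≈ (+0.70711, +0.70711); max(|x|,|y|,|x±y|/√2) = 1.00000 ≤ 1.2 ⇒ ∈ W
candidate 7: n = (0, 0, 0, -1) → π⊥ ≈ (-0.70711, -0.70711); max(|x|,|y|,|x±y|/√2) = 1.00000 ≤ 1.2 ⇒ ∈ W
candidate 8: n = (0, -2, 1, 1) → π⊥ ≈ (+2.12132, -1.70711); max(|x|,|y|,|x±y|/√2) = 2.70711 > 1.2 ⇒ ∉ W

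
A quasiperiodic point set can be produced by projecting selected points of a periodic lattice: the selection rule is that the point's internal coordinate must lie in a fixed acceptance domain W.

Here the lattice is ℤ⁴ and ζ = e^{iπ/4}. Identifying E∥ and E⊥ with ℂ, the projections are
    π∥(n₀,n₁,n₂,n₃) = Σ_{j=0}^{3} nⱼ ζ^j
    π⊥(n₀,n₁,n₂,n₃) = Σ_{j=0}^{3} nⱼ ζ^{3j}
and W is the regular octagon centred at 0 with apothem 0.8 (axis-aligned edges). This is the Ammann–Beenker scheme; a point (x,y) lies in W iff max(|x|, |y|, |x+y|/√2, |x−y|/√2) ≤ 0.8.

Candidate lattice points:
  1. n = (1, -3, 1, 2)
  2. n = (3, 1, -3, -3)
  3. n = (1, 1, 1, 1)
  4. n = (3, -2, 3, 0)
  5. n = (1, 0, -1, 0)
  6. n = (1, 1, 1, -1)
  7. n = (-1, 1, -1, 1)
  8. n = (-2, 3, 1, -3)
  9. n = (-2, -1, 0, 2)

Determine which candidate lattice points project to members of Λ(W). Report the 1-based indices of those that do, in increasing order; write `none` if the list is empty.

Internal map: ζ^{3j} for j=0..3 gives (1,0), (−√2/2,√2/2), (0,−1), (√2/2,√2/2).
#1 (1, -3, 1, 2): internal (4.53553, -1.70711); octagon support 4.53553 vs apothem 0.8 → ∉ W
#2 (3, 1, -3, -3): internal (0.17157, 1.58579); octagon support 1.58579 vs apothem 0.8 → ∉ W
#3 (1, 1, 1, 1): internal (1.00000, 0.41421); octagon support 1.00000 vs apothem 0.8 → ∉ W
#4 (3, -2, 3, 0): internal (4.41421, -4.41421); octagon support 6.24264 vs apothem 0.8 → ∉ W
#5 (1, 0, -1, 0): internal (1.00000, 1.00000); octagon support 1.41421 vs apothem 0.8 → ∉ W
#6 (1, 1, 1, -1): internal (-0.41421, -1.00000); octagon support 1.00000 vs apothem 0.8 → ∉ W
#7 (-1, 1, -1, 1): internal (-1.00000, 2.41421); octagon support 2.41421 vs apothem 0.8 → ∉ W
#8 (-2, 3, 1, -3): internal (-6.24264, -1.00000); octagon support 6.24264 vs apothem 0.8 → ∉ W
#9 (-2, -1, 0, 2): internal (0.12132, 0.70711); octagon support 0.70711 vs apothem 0.8 → ∈ W

9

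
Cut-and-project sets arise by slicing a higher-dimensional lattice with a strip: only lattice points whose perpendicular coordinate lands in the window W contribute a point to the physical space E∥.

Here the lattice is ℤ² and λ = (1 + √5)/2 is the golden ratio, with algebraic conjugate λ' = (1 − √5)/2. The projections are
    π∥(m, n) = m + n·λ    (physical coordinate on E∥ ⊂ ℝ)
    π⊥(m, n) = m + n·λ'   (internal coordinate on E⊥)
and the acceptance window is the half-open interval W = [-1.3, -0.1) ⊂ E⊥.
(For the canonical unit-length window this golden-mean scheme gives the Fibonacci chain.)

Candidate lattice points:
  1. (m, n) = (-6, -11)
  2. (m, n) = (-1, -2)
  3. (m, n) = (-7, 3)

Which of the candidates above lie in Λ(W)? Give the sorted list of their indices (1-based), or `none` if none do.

λ' = (1−√5)/2 ≈ -0.618034.
#1 (-6,-11): internal coord -6 + (-11)·λ' = +0.798374; +0.798374 ∉ [-1.3, -0.1) → out
#2 (-1,-2): internal coord -1 + (-2)·λ' = +0.236068; +0.236068 ∉ [-1.3, -0.1) → out
#3 (-7,3): internal coord -7 + (3)·λ' = -8.854102; -8.854102 ∉ [-1.3, -0.1) → out

none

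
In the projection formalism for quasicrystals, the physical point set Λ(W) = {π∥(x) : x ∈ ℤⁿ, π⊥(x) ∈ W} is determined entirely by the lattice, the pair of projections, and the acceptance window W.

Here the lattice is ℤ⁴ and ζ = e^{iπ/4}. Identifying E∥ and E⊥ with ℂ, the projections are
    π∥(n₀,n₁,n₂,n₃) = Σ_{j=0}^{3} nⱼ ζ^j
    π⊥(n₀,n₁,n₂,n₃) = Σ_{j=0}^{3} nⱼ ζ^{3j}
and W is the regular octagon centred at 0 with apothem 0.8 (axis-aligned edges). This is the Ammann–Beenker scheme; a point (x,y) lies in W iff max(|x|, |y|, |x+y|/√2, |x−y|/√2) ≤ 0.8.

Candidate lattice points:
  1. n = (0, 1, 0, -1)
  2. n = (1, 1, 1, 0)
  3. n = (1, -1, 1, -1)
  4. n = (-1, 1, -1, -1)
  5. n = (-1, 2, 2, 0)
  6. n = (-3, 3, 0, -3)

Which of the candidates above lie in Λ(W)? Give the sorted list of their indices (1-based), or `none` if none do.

2

Internal map: ζ^{3j} for j=0..3 gives (1,0), (−√2/2,√2/2), (0,−1), (√2/2,√2/2).
#1 (0, 1, 0, -1): internal (-1.414214, 0.000000); octagon support 1.414214 vs apothem 0.8 → ∉ W
#2 (1, 1, 1, 0): internal (0.292893, -0.292893); octagon support 0.414214 vs apothem 0.8 → ∈ W
#3 (1, -1, 1, -1): internal (1.000000, -2.414214); octagon support 2.414214 vs apothem 0.8 → ∉ W
#4 (-1, 1, -1, -1): internal (-2.414214, 1.000000); octagon support 2.414214 vs apothem 0.8 → ∉ W
#5 (-1, 2, 2, 0): internal (-2.414214, -0.585786); octagon support 2.414214 vs apothem 0.8 → ∉ W
#6 (-3, 3, 0, -3): internal (-7.242641, 0.000000); octagon support 7.242641 vs apothem 0.8 → ∉ W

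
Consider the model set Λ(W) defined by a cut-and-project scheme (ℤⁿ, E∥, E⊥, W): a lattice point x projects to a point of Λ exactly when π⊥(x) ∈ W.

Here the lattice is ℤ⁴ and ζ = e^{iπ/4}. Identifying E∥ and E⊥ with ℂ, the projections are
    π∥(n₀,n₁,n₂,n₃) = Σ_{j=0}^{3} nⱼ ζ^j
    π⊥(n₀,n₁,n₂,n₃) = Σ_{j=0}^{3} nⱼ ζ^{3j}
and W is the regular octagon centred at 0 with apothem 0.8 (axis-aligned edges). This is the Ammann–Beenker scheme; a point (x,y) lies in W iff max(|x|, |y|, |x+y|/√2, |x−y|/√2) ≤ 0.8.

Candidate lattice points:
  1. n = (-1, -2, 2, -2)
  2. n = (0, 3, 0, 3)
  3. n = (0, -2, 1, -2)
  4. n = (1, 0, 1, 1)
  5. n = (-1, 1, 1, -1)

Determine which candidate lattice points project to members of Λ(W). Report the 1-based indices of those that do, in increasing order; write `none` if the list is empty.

none

π⊥(n) = n₀ + n₁ζ³ + n₂ζ⁶ + n₃ζ⁹ where ζ = e^{iπ/4}.
candidate 1: n = (-1, -2, 2, -2) → π⊥ ≈ (-1.000000, -4.828427); max(|x|,|y|,|x±y|/√2) = 4.828427 > 0.8 ⇒ ∉ W
candidate 2: n = (0, 3, 0, 3) → π⊥ ≈ (+0.000000, +4.242641); max(|x|,|y|,|x±y|/√2) = 4.242641 > 0.8 ⇒ ∉ W
candidate 3: n = (0, -2, 1, -2) → π⊥ ≈ (+0.000000, -3.828427); max(|x|,|y|,|x±y|/√2) = 3.828427 > 0.8 ⇒ ∉ W
candidate 4: n = (1, 0, 1, 1) → π⊥ ≈ (+1.707107, -0.292893); max(|x|,|y|,|x±y|/√2) = 1.707107 > 0.8 ⇒ ∉ W
candidate 5: n = (-1, 1, 1, -1) → π⊥ ≈ (-2.414214, -1.000000); max(|x|,|y|,|x±y|/√2) = 2.414214 > 0.8 ⇒ ∉ W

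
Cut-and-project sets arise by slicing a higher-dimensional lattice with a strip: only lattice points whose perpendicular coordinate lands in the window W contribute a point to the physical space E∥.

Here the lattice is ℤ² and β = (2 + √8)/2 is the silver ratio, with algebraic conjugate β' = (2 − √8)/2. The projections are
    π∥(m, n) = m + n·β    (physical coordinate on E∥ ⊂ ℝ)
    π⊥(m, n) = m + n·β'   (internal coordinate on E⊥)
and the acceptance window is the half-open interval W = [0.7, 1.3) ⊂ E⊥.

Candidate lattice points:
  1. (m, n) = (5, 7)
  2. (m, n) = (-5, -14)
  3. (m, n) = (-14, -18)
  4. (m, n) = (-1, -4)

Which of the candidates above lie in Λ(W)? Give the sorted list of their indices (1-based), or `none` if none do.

2

Compute β' = (2−√8)/2 = -0.41421, so π⊥(m,n) = m -0.41421·n.
#1 (5,7): internal coord 5 + (7)·β' = +2.10051; +2.10051 ∉ [0.7, 1.3) → out
#2 (-5,-14): internal coord -5 + (-14)·β' = +0.79899; +0.79899 ∈ [0.7, 1.3) → IN Λ
#3 (-14,-18): internal coord -14 + (-18)·β' = -6.54416; -6.54416 ∉ [0.7, 1.3) → out
#4 (-1,-4): internal coord -1 + (-4)·β' = +0.65685; +0.65685 ∉ [0.7, 1.3) → out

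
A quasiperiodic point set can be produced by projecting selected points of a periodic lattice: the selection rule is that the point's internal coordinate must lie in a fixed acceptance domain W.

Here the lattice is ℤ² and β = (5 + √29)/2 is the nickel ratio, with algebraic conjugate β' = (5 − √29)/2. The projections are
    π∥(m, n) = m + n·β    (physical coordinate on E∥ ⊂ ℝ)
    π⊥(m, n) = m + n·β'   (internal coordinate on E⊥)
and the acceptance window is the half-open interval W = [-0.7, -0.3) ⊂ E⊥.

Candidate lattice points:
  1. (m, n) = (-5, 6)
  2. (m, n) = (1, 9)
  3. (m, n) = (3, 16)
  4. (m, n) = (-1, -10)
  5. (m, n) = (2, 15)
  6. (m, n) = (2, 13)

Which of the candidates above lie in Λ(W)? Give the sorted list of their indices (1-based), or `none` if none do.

Compute β' = (5−√29)/2 = -0.1926, so π⊥(m,n) = m -0.1926·n.
#1 (-5,6): internal coord -5 + (6)·β' = -6.1555; -6.1555 ∉ [-0.7, -0.3) → out
#2 (1,9): internal coord 1 + (9)·β' = -0.7332; -0.7332 ∉ [-0.7, -0.3) → out
#3 (3,16): internal coord 3 + (16)·β' = -0.0813; -0.0813 ∉ [-0.7, -0.3) → out
#4 (-1,-10): internal coord -1 + (-10)·β' = +0.9258; +0.9258 ∉ [-0.7, -0.3) → out
#5 (2,15): internal coord 2 + (15)·β' = -0.8887; -0.8887 ∉ [-0.7, -0.3) → out
#6 (2,13): internal coord 2 + (13)·β' = -0.5036; -0.5036 ∈ [-0.7, -0.3) → IN Λ

6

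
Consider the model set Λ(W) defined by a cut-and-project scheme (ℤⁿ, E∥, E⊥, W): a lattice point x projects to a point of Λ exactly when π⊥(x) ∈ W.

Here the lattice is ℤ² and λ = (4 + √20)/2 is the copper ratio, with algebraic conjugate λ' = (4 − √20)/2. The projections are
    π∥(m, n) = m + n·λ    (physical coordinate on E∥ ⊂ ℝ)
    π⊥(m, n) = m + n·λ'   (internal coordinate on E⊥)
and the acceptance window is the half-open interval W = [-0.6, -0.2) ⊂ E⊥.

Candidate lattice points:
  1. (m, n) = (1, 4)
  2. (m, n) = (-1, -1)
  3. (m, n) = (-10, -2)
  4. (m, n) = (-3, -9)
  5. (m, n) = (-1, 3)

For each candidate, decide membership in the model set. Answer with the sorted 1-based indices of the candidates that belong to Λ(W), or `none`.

none

λ' = (4−√20)/2 ≈ -0.236068.
[1] lift (1,4): star map gives 0.055728; window check -0.6 ≤ 0.055728 < -0.2 is false → out
[2] lift (-1,-1): star map gives -0.763932; window check -0.6 ≤ -0.763932 < -0.2 is false → out
[3] lift (-10,-2): star map gives -9.527864; window check -0.6 ≤ -9.527864 < -0.2 is false → out
[4] lift (-3,-9): star map gives -0.875388; window check -0.6 ≤ -0.875388 < -0.2 is false → out
[5] lift (-1,3): star map gives -1.708204; window check -0.6 ≤ -1.708204 < -0.2 is false → out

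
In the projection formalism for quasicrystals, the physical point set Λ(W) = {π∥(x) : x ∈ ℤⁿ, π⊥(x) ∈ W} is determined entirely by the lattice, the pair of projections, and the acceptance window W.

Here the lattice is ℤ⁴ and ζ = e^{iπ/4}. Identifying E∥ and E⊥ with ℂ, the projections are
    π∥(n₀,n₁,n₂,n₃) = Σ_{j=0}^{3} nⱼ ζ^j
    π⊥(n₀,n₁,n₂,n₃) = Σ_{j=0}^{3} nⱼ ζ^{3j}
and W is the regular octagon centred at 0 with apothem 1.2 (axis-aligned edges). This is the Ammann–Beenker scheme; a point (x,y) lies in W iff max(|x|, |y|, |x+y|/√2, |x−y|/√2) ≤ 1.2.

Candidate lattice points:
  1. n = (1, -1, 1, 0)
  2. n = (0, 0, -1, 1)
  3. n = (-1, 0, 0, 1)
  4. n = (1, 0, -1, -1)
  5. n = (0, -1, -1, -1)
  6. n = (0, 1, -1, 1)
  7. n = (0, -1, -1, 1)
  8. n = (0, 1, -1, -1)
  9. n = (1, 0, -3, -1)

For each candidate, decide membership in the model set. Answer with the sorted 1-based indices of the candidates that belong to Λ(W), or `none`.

Internal map: ζ^{3j} for j=0..3 gives (1,0), (−√2/2,√2/2), (0,−1), (√2/2,√2/2).
#1 (1, -1, 1, 0): internal (1.707107, -1.707107); octagon support 2.414214 vs apothem 1.2 → ∉ W
#2 (0, 0, -1, 1): internal (0.707107, 1.707107); octagon support 1.707107 vs apothem 1.2 → ∉ W
#3 (-1, 0, 0, 1): internal (-0.292893, 0.707107); octagon support 0.707107 vs apothem 1.2 → ∈ W
#4 (1, 0, -1, -1): internal (0.292893, 0.292893); octagon support 0.414214 vs apothem 1.2 → ∈ W
#5 (0, -1, -1, -1): internal (0.000000, -0.414214); octagon support 0.414214 vs apothem 1.2 → ∈ W
#6 (0, 1, -1, 1): internal (0.000000, 2.414214); octagon support 2.414214 vs apothem 1.2 → ∉ W
#7 (0, -1, -1, 1): internal (1.414214, 1.000000); octagon support 1.707107 vs apothem 1.2 → ∉ W
#8 (0, 1, -1, -1): internal (-1.414214, 1.000000); octagon support 1.707107 vs apothem 1.2 → ∉ W
#9 (1, 0, -3, -1): internal (0.292893, 2.292893); octagon support 2.292893 vs apothem 1.2 → ∉ W

3, 4, 5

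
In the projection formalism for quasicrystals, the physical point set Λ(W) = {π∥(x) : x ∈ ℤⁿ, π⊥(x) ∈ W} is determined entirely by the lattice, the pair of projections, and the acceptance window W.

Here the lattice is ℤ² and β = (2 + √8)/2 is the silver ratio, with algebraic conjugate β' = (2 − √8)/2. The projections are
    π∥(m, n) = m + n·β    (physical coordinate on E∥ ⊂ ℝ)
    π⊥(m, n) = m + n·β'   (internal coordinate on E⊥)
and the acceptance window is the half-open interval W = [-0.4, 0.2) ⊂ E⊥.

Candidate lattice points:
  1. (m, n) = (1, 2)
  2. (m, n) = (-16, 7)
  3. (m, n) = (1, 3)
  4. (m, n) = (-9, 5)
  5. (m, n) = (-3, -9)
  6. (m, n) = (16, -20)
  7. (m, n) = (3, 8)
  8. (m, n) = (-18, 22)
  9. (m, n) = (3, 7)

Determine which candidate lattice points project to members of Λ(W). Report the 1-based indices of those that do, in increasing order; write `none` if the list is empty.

β' = (2−√8)/2 ≈ -0.414214.
#1 (1,2): internal coord 1 + (2)·β' = +0.171573; +0.171573 ∈ [-0.4, 0.2) → IN Λ
#2 (-16,7): internal coord -16 + (7)·β' = -18.899495; -18.899495 ∉ [-0.4, 0.2) → out
#3 (1,3): internal coord 1 + (3)·β' = -0.242641; -0.242641 ∈ [-0.4, 0.2) → IN Λ
#4 (-9,5): internal coord -9 + (5)·β' = -11.071068; -11.071068 ∉ [-0.4, 0.2) → out
#5 (-3,-9): internal coord -3 + (-9)·β' = +0.727922; +0.727922 ∉ [-0.4, 0.2) → out
#6 (16,-20): internal coord 16 + (-20)·β' = +24.284271; +24.284271 ∉ [-0.4, 0.2) → out
#7 (3,8): internal coord 3 + (8)·β' = -0.313708; -0.313708 ∈ [-0.4, 0.2) → IN Λ
#8 (-18,22): internal coord -18 + (22)·β' = -27.112698; -27.112698 ∉ [-0.4, 0.2) → out
#9 (3,7): internal coord 3 + (7)·β' = +0.100505; +0.100505 ∈ [-0.4, 0.2) → IN Λ

1, 3, 7, 9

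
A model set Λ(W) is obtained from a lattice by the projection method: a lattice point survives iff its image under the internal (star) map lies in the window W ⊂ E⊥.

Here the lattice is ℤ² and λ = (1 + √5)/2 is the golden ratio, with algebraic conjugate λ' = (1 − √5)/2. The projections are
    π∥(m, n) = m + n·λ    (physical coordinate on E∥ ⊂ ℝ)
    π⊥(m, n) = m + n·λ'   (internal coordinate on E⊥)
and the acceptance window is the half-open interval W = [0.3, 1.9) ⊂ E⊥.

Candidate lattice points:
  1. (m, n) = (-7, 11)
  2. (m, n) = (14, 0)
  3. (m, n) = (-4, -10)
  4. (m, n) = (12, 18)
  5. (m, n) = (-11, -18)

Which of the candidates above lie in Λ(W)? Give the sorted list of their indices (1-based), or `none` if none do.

4

Numerically λ ≈ 1.6180 and λ' = −1/λ ≈ -0.6180.
#1 (-7,11): internal coord -7 + (11)·λ' = -13.7984; -13.7984 ∉ [0.3, 1.9) → out
#2 (14,0): internal coord 14 + (0)·λ' = +14.0000; +14.0000 ∉ [0.3, 1.9) → out
#3 (-4,-10): internal coord -4 + (-10)·λ' = +2.1803; +2.1803 ∉ [0.3, 1.9) → out
#4 (12,18): internal coord 12 + (18)·λ' = +0.8754; +0.8754 ∈ [0.3, 1.9) → IN Λ
#5 (-11,-18): internal coord -11 + (-18)·λ' = +0.1246; +0.1246 ∉ [0.3, 1.9) → out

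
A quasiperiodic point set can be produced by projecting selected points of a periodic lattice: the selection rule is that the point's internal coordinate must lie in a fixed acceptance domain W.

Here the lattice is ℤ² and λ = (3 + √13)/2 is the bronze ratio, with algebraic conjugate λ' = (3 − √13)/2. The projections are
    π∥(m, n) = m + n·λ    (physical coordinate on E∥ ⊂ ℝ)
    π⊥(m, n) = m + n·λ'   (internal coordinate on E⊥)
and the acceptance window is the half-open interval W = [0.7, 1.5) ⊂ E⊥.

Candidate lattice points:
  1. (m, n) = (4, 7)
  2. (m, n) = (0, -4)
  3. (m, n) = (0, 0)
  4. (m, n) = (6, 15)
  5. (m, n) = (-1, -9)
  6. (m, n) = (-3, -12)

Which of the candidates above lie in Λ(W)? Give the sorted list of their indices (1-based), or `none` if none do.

λ' = (3−√13)/2 ≈ -0.3028.
#1 (4,7): internal coord 4 + (7)·λ' = +1.8806; +1.8806 ∉ [0.7, 1.5) → out
#2 (0,-4): internal coord 0 + (-4)·λ' = +1.2111; +1.2111 ∈ [0.7, 1.5) → IN Λ
#3 (0,0): internal coord 0 + (0)·λ' = +0.0000; +0.0000 ∉ [0.7, 1.5) → out
#4 (6,15): internal coord 6 + (15)·λ' = +1.4584; +1.4584 ∈ [0.7, 1.5) → IN Λ
#5 (-1,-9): internal coord -1 + (-9)·λ' = +1.7250; +1.7250 ∉ [0.7, 1.5) → out
#6 (-3,-12): internal coord -3 + (-12)·λ' = +0.6333; +0.6333 ∉ [0.7, 1.5) → out

2, 4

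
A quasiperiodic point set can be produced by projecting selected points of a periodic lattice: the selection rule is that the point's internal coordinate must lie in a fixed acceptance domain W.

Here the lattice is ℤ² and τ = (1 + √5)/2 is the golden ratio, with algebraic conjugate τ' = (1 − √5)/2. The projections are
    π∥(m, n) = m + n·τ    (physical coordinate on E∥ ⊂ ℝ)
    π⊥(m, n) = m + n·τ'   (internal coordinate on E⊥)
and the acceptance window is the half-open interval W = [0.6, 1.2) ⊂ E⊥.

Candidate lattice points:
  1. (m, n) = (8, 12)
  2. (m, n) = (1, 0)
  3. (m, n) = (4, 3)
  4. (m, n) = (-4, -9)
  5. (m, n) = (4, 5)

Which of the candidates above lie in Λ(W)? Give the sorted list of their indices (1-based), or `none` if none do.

2, 5

τ' = (1−√5)/2 ≈ -0.6180.
[1] lift (8,12): star map gives 0.5836; window check 0.6 ≤ 0.5836 < 1.2 is false → out
[2] lift (1,0): star map gives 1.0000; window check 0.6 ≤ 1.0000 < 1.2 is true → IN Λ
[3] lift (4,3): star map gives 2.1459; window check 0.6 ≤ 2.1459 < 1.2 is false → out
[4] lift (-4,-9): star map gives 1.5623; window check 0.6 ≤ 1.5623 < 1.2 is false → out
[5] lift (4,5): star map gives 0.9098; window check 0.6 ≤ 0.9098 < 1.2 is true → IN Λ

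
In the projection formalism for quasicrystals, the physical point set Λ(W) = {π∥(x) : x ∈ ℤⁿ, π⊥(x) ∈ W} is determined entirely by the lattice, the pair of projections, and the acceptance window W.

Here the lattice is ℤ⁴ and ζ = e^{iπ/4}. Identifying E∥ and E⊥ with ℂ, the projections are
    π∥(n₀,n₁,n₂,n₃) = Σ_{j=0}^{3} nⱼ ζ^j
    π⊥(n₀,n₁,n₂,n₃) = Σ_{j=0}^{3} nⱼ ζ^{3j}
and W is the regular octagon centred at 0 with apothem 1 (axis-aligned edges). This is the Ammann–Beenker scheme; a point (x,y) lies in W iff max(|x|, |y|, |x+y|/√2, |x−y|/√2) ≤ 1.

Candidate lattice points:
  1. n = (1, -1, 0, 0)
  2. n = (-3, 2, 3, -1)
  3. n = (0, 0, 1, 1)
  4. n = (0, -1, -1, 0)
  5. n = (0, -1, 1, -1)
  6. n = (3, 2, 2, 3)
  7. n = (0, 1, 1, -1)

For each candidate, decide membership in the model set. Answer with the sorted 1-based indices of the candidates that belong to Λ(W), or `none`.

Internal map: ζ^{3j} for j=0..3 gives (1,0), (−√2/2,√2/2), (0,−1), (√2/2,√2/2).
candidate 1: n = (1, -1, 0, 0) → π⊥ ≈ (+1.70711, -0.70711); max(|x|,|y|,|x±y|/√2) = 1.70711 > 1 ⇒ ∉ W
candidate 2: n = (-3, 2, 3, -1) → π⊥ ≈ (-5.12132, -2.29289); max(|x|,|y|,|x±y|/√2) = 5.24264 > 1 ⇒ ∉ W
candidate 3: n = (0, 0, 1, 1) → π⊥ ≈ (+0.70711, -0.29289); max(|x|,|y|,|x±y|/√2) = 0.70711 ≤ 1 ⇒ ∈ W
candidate 4: n = (0, -1, -1, 0) → π⊥ ≈ (+0.70711, +0.29289); max(|x|,|y|,|x±y|/√2) = 0.70711 ≤ 1 ⇒ ∈ W
candidate 5: n = (0, -1, 1, -1) → π⊥ ≈ (+0.00000, -2.41421); max(|x|,|y|,|x±y|/√2) = 2.41421 > 1 ⇒ ∉ W
candidate 6: n = (3, 2, 2, 3) → π⊥ ≈ (+3.70711, +1.53553); max(|x|,|y|,|x±y|/√2) = 3.70711 > 1 ⇒ ∉ W
candidate 7: n = (0, 1, 1, -1) → π⊥ ≈ (-1.41421, -1.00000); max(|x|,|y|,|x±y|/√2) = 1.70711 > 1 ⇒ ∉ W

3, 4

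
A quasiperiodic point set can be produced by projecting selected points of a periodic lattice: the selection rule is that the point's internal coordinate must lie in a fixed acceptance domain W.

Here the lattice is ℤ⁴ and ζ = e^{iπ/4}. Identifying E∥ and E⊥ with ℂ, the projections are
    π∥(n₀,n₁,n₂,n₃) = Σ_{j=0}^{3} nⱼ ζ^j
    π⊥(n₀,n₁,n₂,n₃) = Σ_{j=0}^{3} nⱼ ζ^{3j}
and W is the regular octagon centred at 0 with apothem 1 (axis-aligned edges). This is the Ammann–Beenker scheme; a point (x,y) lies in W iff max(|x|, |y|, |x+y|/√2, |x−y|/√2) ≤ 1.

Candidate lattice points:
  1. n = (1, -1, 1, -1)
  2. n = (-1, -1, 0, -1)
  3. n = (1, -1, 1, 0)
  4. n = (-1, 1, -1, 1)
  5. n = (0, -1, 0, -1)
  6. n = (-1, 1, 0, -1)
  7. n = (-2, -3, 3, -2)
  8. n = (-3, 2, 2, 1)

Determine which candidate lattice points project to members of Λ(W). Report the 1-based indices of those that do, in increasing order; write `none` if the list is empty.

With ζ = e^{iπ/4} the internal vectors are ζ^0,ζ^3,ζ^6,ζ^9.
#1 (1, -1, 1, -1): internal (1.000000, -2.414214); octagon support 2.414214 vs apothem 1 → ∉ W
#2 (-1, -1, 0, -1): internal (-1.000000, -1.414214); octagon support 1.707107 vs apothem 1 → ∉ W
#3 (1, -1, 1, 0): internal (1.707107, -1.707107); octagon support 2.414214 vs apothem 1 → ∉ W
#4 (-1, 1, -1, 1): internal (-1.000000, 2.414214); octagon support 2.414214 vs apothem 1 → ∉ W
#5 (0, -1, 0, -1): internal (0.000000, -1.414214); octagon support 1.414214 vs apothem 1 → ∉ W
#6 (-1, 1, 0, -1): internal (-2.414214, 0.000000); octagon support 2.414214 vs apothem 1 → ∉ W
#7 (-2, -3, 3, -2): internal (-1.292893, -6.535534); octagon support 6.535534 vs apothem 1 → ∉ W
#8 (-3, 2, 2, 1): internal (-3.707107, 0.121320); octagon support 3.707107 vs apothem 1 → ∉ W

none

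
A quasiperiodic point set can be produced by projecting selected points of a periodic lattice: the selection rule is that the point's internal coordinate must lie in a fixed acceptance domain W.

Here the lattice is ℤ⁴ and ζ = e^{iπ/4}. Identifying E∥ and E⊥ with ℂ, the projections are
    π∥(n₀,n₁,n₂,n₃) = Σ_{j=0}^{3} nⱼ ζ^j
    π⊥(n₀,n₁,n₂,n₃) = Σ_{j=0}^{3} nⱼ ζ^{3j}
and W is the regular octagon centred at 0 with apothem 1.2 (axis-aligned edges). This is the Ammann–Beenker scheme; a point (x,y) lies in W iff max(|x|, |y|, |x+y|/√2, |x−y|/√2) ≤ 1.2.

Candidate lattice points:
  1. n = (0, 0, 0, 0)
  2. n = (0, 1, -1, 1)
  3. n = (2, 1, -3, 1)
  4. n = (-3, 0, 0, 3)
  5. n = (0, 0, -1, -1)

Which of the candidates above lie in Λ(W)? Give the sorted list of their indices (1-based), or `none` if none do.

Internal map: ζ^{3j} for j=0..3 gives (1,0), (−√2/2,√2/2), (0,−1), (√2/2,√2/2).
#1 (0, 0, 0, 0): internal (0.000000, 0.000000); octagon support 0.000000 vs apothem 1.2 → ∈ W
#2 (0, 1, -1, 1): internal (0.000000, 2.414214); octagon support 2.414214 vs apothem 1.2 → ∉ W
#3 (2, 1, -3, 1): internal (2.000000, 4.414214); octagon support 4.535534 vs apothem 1.2 → ∉ W
#4 (-3, 0, 0, 3): internal (-0.878680, 2.121320); octagon support 2.121320 vs apothem 1.2 → ∉ W
#5 (0, 0, -1, -1): internal (-0.707107, 0.292893); octagon support 0.707107 vs apothem 1.2 → ∈ W

1, 5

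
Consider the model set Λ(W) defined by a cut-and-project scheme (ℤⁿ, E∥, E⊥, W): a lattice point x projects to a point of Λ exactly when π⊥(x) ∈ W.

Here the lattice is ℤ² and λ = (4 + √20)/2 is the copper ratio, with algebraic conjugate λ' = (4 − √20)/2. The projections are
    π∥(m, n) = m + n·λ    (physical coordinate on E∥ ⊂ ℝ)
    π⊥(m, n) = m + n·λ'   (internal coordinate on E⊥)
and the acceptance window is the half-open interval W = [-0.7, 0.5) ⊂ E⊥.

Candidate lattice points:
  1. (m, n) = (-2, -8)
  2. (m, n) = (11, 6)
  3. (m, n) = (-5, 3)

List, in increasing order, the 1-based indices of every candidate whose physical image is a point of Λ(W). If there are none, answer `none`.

Numerically λ ≈ 4.23607 and λ' = −1/λ ≈ -0.23607.
candidate 1: (m,n)=(-2,-8) → π∥ = -2-8·λ ≈ -35.88854, π⊥ = -2-8·λ' ≈ -0.11146 ∈ [-0.7, 0.5) ⇒ IN Λ
candidate 2: (m,n)=(11,6) → π∥ = 11+6·λ ≈ 36.41641, π⊥ = 11+6·λ' ≈ 9.58359 ∉ [-0.7, 0.5) ⇒ out
candidate 3: (m,n)=(-5,3) → π∥ = -5+3·λ ≈ 7.70820, π⊥ = -5+3·λ' ≈ -5.70820 ∉ [-0.7, 0.5) ⇒ out

1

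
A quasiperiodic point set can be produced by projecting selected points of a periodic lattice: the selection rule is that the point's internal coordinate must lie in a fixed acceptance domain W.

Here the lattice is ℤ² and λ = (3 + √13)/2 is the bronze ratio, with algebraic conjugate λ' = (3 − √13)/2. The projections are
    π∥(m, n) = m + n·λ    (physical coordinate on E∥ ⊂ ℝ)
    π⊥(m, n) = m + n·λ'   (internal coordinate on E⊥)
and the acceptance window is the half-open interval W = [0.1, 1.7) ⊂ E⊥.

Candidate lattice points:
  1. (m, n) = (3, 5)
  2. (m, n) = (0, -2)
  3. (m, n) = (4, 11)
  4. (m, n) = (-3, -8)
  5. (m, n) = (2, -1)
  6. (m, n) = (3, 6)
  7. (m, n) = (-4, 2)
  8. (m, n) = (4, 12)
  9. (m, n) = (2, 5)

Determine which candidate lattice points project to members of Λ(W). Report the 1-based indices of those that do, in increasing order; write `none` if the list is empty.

1, 2, 3, 6, 8, 9

Numerically λ ≈ 3.3028 and λ' = −1/λ ≈ -0.3028.
#1 (3,5): internal coord 3 + (5)·λ' = +1.4861; +1.4861 ∈ [0.1, 1.7) → IN Λ
#2 (0,-2): internal coord 0 + (-2)·λ' = +0.6056; +0.6056 ∈ [0.1, 1.7) → IN Λ
#3 (4,11): internal coord 4 + (11)·λ' = +0.6695; +0.6695 ∈ [0.1, 1.7) → IN Λ
#4 (-3,-8): internal coord -3 + (-8)·λ' = -0.5778; -0.5778 ∉ [0.1, 1.7) → out
#5 (2,-1): internal coord 2 + (-1)·λ' = +2.3028; +2.3028 ∉ [0.1, 1.7) → out
#6 (3,6): internal coord 3 + (6)·λ' = +1.1833; +1.1833 ∈ [0.1, 1.7) → IN Λ
#7 (-4,2): internal coord -4 + (2)·λ' = -4.6056; -4.6056 ∉ [0.1, 1.7) → out
#8 (4,12): internal coord 4 + (12)·λ' = +0.3667; +0.3667 ∈ [0.1, 1.7) → IN Λ
#9 (2,5): internal coord 2 + (5)·λ' = +0.4861; +0.4861 ∈ [0.1, 1.7) → IN Λ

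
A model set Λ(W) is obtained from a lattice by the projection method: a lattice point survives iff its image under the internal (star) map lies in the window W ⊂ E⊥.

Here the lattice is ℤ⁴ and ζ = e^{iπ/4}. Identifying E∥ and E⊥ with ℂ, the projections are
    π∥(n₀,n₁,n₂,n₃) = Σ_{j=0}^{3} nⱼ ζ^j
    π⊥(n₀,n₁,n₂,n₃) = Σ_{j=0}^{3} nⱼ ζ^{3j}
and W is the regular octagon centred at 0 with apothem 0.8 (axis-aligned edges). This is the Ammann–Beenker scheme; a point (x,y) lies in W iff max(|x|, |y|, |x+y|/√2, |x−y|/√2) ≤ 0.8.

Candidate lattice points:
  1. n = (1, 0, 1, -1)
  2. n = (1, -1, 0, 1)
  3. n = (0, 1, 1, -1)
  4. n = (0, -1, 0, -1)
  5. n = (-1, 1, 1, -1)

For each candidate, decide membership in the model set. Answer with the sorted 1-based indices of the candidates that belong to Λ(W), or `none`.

π⊥(n) = n₀ + n₁ζ³ + n₂ζ⁶ + n₃ζ⁹ where ζ = e^{iπ/4}.
#1 (1, 0, 1, -1): internal (0.29289, -1.70711); octagon support 1.70711 vs apothem 0.8 → ∉ W
#2 (1, -1, 0, 1): internal (2.41421, 0.00000); octagon support 2.41421 vs apothem 0.8 → ∉ W
#3 (0, 1, 1, -1): internal (-1.41421, -1.00000); octagon support 1.70711 vs apothem 0.8 → ∉ W
#4 (0, -1, 0, -1): internal (0.00000, -1.41421); octagon support 1.41421 vs apothem 0.8 → ∉ W
#5 (-1, 1, 1, -1): internal (-2.41421, -1.00000); octagon support 2.41421 vs apothem 0.8 → ∉ W

none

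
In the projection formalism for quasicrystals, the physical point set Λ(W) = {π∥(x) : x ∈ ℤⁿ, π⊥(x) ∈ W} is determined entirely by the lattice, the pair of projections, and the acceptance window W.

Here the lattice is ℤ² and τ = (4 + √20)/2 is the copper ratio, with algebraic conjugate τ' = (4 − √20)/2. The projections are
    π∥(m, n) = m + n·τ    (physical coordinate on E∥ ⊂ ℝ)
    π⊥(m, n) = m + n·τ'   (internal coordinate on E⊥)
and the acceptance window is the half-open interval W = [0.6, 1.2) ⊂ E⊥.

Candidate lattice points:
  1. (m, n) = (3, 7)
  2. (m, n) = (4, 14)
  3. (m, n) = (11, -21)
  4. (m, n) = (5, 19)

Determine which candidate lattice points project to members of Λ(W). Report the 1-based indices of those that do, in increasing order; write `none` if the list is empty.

2

Numerically τ ≈ 4.236068 and τ' = −1/τ ≈ -0.236068.
#1 (3,7): internal coord 3 + (7)·τ' = +1.347524; +1.347524 ∉ [0.6, 1.2) → out
#2 (4,14): internal coord 4 + (14)·τ' = +0.695048; +0.695048 ∈ [0.6, 1.2) → IN Λ
#3 (11,-21): internal coord 11 + (-21)·τ' = +15.957428; +15.957428 ∉ [0.6, 1.2) → out
#4 (5,19): internal coord 5 + (19)·τ' = +0.514708; +0.514708 ∉ [0.6, 1.2) → out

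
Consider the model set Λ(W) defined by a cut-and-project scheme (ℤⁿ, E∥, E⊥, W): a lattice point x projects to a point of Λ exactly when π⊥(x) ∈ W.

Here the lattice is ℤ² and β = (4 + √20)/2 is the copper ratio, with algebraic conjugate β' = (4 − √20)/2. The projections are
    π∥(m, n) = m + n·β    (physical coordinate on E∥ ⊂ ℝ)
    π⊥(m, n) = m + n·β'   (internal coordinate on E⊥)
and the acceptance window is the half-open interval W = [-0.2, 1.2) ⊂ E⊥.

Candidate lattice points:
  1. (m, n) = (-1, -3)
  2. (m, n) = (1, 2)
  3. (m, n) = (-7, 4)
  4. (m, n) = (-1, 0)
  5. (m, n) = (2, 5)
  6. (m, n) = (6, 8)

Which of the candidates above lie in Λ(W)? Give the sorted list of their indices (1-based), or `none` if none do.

2, 5

β' = (4−√20)/2 ≈ -0.236068.
[1] lift (-1,-3): star map gives -0.291796; window check -0.2 ≤ -0.291796 < 1.2 is false → out
[2] lift (1,2): star map gives 0.527864; window check -0.2 ≤ 0.527864 < 1.2 is true → IN Λ
[3] lift (-7,4): star map gives -7.944272; window check -0.2 ≤ -7.944272 < 1.2 is false → out
[4] lift (-1,0): star map gives -1.000000; window check -0.2 ≤ -1.000000 < 1.2 is false → out
[5] lift (2,5): star map gives 0.819660; window check -0.2 ≤ 0.819660 < 1.2 is true → IN Λ
[6] lift (6,8): star map gives 4.111456; window check -0.2 ≤ 4.111456 < 1.2 is false → out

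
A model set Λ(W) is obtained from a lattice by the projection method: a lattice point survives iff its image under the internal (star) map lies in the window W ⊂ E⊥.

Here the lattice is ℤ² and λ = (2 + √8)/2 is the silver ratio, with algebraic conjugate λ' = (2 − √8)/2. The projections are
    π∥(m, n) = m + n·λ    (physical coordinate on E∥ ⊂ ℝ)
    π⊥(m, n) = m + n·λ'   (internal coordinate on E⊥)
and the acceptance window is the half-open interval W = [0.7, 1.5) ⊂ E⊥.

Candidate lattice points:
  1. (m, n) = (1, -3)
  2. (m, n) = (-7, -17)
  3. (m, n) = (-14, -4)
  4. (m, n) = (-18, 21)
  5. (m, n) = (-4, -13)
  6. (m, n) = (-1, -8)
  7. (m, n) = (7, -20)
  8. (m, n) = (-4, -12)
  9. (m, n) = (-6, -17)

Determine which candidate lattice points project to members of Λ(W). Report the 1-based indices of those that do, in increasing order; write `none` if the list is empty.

λ' = (2−√8)/2 ≈ -0.41421.
#1 (1,-3): internal coord 1 + (-3)·λ' = +2.24264; +2.24264 ∉ [0.7, 1.5) → out
#2 (-7,-17): internal coord -7 + (-17)·λ' = +0.04163; +0.04163 ∉ [0.7, 1.5) → out
#3 (-14,-4): internal coord -14 + (-4)·λ' = -12.34315; -12.34315 ∉ [0.7, 1.5) → out
#4 (-18,21): internal coord -18 + (21)·λ' = -26.69848; -26.69848 ∉ [0.7, 1.5) → out
#5 (-4,-13): internal coord -4 + (-13)·λ' = +1.38478; +1.38478 ∈ [0.7, 1.5) → IN Λ
#6 (-1,-8): internal coord -1 + (-8)·λ' = +2.31371; +2.31371 ∉ [0.7, 1.5) → out
#7 (7,-20): internal coord 7 + (-20)·λ' = +15.28427; +15.28427 ∉ [0.7, 1.5) → out
#8 (-4,-12): internal coord -4 + (-12)·λ' = +0.97056; +0.97056 ∈ [0.7, 1.5) → IN Λ
#9 (-6,-17): internal coord -6 + (-17)·λ' = +1.04163; +1.04163 ∈ [0.7, 1.5) → IN Λ

5, 8, 9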